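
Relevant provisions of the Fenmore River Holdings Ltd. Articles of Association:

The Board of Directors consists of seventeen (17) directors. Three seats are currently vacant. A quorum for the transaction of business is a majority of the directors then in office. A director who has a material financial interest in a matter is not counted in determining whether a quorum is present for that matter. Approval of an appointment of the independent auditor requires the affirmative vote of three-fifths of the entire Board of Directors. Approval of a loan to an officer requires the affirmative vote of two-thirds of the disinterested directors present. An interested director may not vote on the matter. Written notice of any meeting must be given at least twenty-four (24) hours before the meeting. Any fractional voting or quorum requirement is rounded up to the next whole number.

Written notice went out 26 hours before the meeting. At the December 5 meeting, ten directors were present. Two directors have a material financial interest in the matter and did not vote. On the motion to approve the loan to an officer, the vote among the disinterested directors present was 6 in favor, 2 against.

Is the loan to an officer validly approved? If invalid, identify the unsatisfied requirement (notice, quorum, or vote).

Notice: 26 hours given; 24 required (26 ≥ 24). Satisfied.
Quorum: 10 present, but the 2 interested directors do not count, leaving 8. Quorum is 8. Satisfied.
Vote: the loan to an officer requires two-thirds of the disinterested directors present (10 − 2 = 8). 2/3 of 8 = 5.33, rounded up to 6, so 6 affirmative votes are needed; 6 voted in favor. Satisfied.

Valid — all requirements satisfied.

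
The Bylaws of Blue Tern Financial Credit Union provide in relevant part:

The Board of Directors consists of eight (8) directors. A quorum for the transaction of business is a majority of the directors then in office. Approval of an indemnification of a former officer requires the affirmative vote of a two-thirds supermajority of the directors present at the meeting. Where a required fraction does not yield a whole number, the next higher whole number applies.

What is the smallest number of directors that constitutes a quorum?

A majority of 8 is 5.

5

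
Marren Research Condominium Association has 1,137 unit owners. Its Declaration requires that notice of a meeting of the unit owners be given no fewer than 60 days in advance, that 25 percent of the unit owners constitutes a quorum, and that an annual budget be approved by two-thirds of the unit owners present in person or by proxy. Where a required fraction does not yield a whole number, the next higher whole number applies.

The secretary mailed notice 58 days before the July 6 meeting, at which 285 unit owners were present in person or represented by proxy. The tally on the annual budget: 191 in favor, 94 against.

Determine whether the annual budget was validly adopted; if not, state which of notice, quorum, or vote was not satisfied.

Notice: 58 days given; 60 required. Not satisfied.
Quorum: 25% of 1,137 = 284.25, rounded up to 285; 285 present. Satisfied.
Vote: requires two-thirds of those present (285); 2/3 of 285 = 190, so 190 needed; 191 in favor. Satisfied.

Invalid — notice requirement not satisfied.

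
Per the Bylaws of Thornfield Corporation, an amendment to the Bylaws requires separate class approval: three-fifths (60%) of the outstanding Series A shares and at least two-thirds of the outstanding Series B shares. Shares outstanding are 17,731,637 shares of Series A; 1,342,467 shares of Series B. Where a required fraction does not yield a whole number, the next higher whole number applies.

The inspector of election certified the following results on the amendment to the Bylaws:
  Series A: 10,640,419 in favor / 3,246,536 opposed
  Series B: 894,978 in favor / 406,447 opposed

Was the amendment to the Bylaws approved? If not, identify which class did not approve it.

Series A: 3/5 of 17731637 = 10638982.20, rounded up to 10638983; 10,638,983 required, 10,640,419 in favor — approved.
Series B: 2/3 of 1342467 = 894978; 894,978 required, 894,978 in favor — approved.

Approved — every class gave the required vote.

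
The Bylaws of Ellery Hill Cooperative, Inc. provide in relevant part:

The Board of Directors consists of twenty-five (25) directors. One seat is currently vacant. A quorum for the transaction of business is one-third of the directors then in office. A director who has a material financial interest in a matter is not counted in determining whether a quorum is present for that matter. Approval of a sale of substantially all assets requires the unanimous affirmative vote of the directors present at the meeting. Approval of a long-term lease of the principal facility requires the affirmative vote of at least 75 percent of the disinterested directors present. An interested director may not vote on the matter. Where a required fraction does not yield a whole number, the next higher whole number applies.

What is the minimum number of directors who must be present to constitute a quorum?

8

1/3 of 24 = 8.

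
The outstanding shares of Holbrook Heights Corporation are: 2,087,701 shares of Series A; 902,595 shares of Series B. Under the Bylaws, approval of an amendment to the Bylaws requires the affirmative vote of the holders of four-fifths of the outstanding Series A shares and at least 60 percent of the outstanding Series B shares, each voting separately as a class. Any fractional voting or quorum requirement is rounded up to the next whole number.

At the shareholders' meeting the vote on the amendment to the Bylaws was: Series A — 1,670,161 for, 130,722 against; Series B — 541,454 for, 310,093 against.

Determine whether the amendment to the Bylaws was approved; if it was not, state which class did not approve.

Series A: 4/5 of 2087701 = 1670160.80, rounded up to 1670161; 1,670,161 required, 1,670,161 in favor — approved.
Series B: 3/5 of 902595 = 541557; 541,557 required, 541,454 in favor — not approved.

Not approved — the Series B shares did not give the required vote.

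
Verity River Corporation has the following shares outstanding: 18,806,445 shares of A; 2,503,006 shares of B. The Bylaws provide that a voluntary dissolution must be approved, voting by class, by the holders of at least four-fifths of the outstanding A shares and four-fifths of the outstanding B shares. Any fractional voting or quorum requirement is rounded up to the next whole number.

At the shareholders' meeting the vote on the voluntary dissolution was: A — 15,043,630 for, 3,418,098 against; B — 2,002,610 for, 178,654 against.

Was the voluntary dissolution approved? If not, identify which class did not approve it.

A: 4/5 of 18806445 = 15045156; 15,045,156 required, 15,043,630 in favor — not approved.
B: 4/5 of 2503006 = 2002404.80, rounded up to 2002405; 2,002,405 required, 2,002,610 in favor — approved.

Not approved — the A shares did not give the required vote.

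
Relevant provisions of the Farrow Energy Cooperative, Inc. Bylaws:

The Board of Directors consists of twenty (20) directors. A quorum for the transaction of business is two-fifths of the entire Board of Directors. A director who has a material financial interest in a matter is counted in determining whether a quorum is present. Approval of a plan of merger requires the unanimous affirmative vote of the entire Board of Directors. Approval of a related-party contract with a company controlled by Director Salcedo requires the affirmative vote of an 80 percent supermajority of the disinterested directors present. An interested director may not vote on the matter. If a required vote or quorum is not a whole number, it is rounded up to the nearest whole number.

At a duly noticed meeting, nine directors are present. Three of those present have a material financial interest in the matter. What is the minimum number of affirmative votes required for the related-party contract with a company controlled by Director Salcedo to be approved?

The related-party contract with a company controlled by Director Salcedo requires four-fifths of the disinterested directors present (9 − 3 = 6).
4/5 of 6 = 4.80, rounded up to 5.

5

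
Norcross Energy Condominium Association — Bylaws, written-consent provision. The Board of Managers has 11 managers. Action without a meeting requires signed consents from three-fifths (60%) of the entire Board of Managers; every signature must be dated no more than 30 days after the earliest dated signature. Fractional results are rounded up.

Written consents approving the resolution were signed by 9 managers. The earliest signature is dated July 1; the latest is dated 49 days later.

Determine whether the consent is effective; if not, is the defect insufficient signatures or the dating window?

Signatures required: three-fifths (60%) of 11 — 3/5 of 11 = 6.60, rounded up to 7, so 7 needed; 9 signed. Sufficient.
Dating window: the latest signature is 49 days after the earliest; the limit is 30 days. Outside the window.

Not effective — dating-window requirement not satisfied.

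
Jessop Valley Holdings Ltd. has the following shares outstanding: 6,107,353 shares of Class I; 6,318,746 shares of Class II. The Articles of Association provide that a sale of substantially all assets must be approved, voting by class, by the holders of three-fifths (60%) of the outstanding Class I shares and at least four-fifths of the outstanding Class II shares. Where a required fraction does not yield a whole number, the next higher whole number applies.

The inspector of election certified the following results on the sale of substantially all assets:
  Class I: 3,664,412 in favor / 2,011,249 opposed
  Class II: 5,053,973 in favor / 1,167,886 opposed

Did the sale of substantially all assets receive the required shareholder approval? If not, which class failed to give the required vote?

Class I: 3/5 of 6107353 = 3664411.80, rounded up to 3664412; 3,664,412 required, 3,664,412 in favor — approved.
Class II: 4/5 of 6318746 = 5054996.80, rounded up to 5054997; 5,054,997 required, 5,053,973 in favor — not approved.

Not approved — the Class II shares did not give the required vote.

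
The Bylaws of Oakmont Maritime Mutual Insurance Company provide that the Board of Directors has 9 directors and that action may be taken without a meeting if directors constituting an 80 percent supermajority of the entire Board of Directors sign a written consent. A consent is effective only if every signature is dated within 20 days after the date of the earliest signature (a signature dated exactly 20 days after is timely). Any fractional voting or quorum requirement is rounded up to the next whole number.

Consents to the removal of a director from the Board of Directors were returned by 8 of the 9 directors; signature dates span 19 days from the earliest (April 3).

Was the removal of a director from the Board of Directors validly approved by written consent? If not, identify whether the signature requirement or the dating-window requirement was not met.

Signatures required: an 80 percent supermajority of 9 — 4/5 of 9 = 7.20, rounded up to 8, so 8 needed; 8 signed. Sufficient.
Dating window: the latest signature is 19 days after the earliest; the limit is 20 days. Within the window.

Effective — both the signature and dating-window requirements are satisfied.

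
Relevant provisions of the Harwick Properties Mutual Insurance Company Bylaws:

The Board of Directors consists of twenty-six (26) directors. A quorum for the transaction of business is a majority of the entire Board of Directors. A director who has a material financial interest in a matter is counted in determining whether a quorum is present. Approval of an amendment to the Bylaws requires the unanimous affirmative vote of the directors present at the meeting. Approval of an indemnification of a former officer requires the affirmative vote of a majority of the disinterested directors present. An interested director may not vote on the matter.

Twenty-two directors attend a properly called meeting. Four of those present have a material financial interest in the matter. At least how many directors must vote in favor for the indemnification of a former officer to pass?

10

The indemnification of a former officer requires a majority of the disinterested directors present (22 − 4 = 18).
A majority of 18 is 10.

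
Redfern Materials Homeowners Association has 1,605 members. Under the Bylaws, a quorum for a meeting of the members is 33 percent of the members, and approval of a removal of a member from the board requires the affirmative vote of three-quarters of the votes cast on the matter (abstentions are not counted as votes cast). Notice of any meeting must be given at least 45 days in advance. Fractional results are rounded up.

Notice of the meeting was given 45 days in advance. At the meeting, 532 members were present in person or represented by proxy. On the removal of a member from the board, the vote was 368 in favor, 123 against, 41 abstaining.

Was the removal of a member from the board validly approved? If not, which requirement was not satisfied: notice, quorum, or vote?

Notice: 45 days given; 45 required. Satisfied.
Quorum: 33% of 1,605 = 529.65, rounded up to 530; 532 present. Satisfied.
Vote: requires three-fourths of the votes cast (532 − 41 abstaining = 491); 3/4 of 491 = 368.25, rounded up to 369, so 369 needed; 368 in favor. Not satisfied.

Invalid — vote requirement not satisfied.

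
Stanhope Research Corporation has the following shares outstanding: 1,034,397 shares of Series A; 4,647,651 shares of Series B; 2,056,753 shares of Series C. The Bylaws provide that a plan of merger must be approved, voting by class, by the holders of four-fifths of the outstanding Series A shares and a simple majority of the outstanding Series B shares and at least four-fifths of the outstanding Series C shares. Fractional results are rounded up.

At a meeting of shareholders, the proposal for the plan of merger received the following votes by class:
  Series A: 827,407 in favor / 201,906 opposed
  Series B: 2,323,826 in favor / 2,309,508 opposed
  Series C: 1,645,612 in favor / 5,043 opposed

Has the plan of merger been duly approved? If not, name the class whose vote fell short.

Series A: 4/5 of 1034397 = 827517.60, rounded up to 827518; 827,518 required, 827,407 in favor — not approved.
Series B: a majority of 4647651 is 2323826; 2,323,826 required, 2,323,826 in favor — approved.
Series C: 4/5 of 2056753 = 1645402.40, rounded up to 1645403; 1,645,403 required, 1,645,612 in favor — approved.

Not approved — the Series A shares did not give the required vote.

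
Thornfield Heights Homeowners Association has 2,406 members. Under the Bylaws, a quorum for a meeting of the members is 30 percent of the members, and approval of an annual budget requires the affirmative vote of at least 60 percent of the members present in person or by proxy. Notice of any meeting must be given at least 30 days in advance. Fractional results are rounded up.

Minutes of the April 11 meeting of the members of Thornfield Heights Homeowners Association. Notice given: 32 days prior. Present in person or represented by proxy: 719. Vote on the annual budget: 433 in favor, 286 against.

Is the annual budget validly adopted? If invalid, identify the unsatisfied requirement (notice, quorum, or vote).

Invalid — quorum requirement not satisfied.

Notice: 32 days given; 30 required. Satisfied.
Quorum: 30% of 2,406 = 721.80, rounded up to 722; 719 present. Not satisfied.
Vote: requires three-fifths of those present (719); 3/5 of 719 = 431.40, rounded up to 432, so 432 needed; 433 in favor. Satisfied.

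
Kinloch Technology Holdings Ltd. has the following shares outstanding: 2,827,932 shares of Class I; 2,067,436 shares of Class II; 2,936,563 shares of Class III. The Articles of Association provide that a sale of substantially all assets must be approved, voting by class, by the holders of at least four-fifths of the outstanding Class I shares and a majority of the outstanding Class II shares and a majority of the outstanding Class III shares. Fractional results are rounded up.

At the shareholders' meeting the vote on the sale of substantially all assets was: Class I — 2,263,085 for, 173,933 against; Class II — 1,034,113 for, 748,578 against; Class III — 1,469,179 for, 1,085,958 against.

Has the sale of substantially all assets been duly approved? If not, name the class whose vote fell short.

Class I: 4/5 of 2827932 = 2262345.60, rounded up to 2262346; 2,262,346 required, 2,263,085 in favor — approved.
Class II: a majority of 2067436 is 1033719; 1,033,719 required, 1,034,113 in favor — approved.
Class III: a majority of 2936563 is 1468282; 1,468,282 required, 1,469,179 in favor — approved.

Approved — every class gave the required vote.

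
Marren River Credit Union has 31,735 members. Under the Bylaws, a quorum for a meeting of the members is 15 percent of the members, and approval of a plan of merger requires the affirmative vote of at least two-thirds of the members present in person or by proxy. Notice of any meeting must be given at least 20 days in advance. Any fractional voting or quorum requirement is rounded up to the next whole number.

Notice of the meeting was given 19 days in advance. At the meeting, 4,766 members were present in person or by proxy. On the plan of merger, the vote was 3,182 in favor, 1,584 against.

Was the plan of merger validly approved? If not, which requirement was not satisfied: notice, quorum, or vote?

Notice: 19 days given; 20 required. Not satisfied.
Quorum: 15% of 31,735 = 4,760.25, rounded up to 4,761; 4,766 present. Satisfied.
Vote: requires two-thirds of those present (4,766); 2/3 of 4766 = 3177.33, rounded up to 3178, so 3,178 needed; 3,182 in favor. Satisfied.

Invalid — notice requirement not satisfied.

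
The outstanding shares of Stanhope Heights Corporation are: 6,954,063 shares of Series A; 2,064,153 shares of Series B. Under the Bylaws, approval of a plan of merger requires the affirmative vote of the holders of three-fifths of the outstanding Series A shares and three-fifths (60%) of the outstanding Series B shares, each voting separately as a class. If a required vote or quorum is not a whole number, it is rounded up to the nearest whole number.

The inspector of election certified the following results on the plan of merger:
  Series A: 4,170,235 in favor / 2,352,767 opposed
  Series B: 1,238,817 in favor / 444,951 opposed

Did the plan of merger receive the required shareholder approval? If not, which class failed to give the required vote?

Series A: 3/5 of 6954063 = 4172437.80, rounded up to 4172438; 4,172,438 required, 4,170,235 in favor — not approved.
Series B: 3/5 of 2064153 = 1238491.80, rounded up to 1238492; 1,238,492 required, 1,238,817 in favor — approved.

Not approved — the Series A shares did not give the required vote.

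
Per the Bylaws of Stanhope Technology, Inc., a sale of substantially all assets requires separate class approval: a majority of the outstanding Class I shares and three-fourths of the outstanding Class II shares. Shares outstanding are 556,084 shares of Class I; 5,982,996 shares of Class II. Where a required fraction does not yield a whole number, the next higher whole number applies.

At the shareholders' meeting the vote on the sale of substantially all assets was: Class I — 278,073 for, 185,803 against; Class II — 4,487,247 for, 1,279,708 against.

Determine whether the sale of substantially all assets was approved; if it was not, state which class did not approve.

Approved — every class gave the required vote.

Class I: a majority of 556084 is 278043; 278,043 required, 278,073 in favor — approved.
Class II: 3/4 of 5982996 = 4487247; 4,487,247 required, 4,487,247 in favor — approved.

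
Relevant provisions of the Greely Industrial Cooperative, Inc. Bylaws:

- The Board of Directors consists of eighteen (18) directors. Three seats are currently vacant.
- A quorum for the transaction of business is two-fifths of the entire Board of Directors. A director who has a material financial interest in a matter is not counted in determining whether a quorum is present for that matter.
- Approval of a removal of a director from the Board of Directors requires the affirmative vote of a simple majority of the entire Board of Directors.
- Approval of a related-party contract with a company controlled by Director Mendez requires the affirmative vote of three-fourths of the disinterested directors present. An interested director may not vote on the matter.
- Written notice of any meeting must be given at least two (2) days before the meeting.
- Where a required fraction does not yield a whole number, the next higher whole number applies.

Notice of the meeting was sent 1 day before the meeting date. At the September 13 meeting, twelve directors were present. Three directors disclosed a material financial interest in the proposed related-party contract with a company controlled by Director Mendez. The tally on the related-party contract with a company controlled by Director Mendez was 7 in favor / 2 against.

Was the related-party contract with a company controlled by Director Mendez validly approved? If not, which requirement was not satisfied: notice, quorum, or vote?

Invalid — notice requirement not satisfied.

Notice: 1 day given; 2 required (1 < 2). Not satisfied.
Quorum: 12 present, but the 3 interested directors do not count, leaving 9. Quorum is 8. Satisfied.
Vote: the related-party contract with a company controlled by Director Mendez requires three-fourths of the disinterested directors present (12 − 3 = 9). 3/4 of 9 = 6.75, rounded up to 7, so 7 affirmative votes are needed; 7 voted in favor. Satisfied.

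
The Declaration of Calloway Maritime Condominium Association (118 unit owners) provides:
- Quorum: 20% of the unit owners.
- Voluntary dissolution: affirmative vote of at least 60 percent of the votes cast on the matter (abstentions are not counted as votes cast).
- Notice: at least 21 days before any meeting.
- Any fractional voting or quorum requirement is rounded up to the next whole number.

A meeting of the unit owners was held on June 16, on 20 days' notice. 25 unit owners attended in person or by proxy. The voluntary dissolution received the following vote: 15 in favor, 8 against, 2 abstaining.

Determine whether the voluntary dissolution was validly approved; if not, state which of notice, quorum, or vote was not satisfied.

Notice: 20 days given; 21 required. Not satisfied.
Quorum: 20% of 118 = 23.60, rounded up to 24; 25 present. Satisfied.
Vote: requires three-fifths of the votes cast (25 − 2 abstaining = 23); 3/5 of 23 = 13.80, rounded up to 14, so 14 needed; 15 in favor. Satisfied.

Invalid — notice requirement not satisfied.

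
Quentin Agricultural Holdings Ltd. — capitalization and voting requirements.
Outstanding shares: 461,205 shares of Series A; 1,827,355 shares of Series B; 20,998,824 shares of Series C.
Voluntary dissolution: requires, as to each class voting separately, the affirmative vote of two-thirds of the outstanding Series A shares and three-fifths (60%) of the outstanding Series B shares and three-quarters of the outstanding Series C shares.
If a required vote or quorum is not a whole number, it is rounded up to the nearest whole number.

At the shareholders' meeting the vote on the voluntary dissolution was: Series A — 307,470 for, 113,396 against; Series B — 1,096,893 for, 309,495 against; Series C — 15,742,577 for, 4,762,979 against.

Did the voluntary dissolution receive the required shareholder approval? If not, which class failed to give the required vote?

Series A: 2/3 of 461205 = 307470; 307,470 required, 307,470 in favor — approved.
Series B: 3/5 of 1827355 = 1096413; 1,096,413 required, 1,096,893 in favor — approved.
Series C: 3/4 of 20998824 = 15749118; 15,749,118 required, 15,742,577 in favor — not approved.

Not approved — the Series C shares did not give the required vote.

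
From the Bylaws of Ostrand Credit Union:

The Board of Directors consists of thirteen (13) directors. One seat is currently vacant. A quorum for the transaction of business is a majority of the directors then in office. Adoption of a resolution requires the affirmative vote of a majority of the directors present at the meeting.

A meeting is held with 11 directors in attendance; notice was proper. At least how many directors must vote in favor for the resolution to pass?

The resolution requires a majority of the directors present (11).
A majority of 11 is 6.

6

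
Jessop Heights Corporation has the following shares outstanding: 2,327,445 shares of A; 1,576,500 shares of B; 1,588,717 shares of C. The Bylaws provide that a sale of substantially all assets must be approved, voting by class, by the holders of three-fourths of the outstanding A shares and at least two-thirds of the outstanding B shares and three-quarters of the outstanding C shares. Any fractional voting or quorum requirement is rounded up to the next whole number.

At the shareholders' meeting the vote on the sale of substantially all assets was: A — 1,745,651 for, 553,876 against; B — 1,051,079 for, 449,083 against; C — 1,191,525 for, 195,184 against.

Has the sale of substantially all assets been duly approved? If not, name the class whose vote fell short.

A: 3/4 of 2327445 = 1745583.75, rounded up to 1745584; 1,745,584 required, 1,745,651 in favor — approved.
B: 2/3 of 1576500 = 1051000; 1,051,000 required, 1,051,079 in favor — approved.
C: 3/4 of 1588717 = 1191537.75, rounded up to 1191538; 1,191,538 required, 1,191,525 in favor — not approved.

Not approved — the C shares did not give the required vote.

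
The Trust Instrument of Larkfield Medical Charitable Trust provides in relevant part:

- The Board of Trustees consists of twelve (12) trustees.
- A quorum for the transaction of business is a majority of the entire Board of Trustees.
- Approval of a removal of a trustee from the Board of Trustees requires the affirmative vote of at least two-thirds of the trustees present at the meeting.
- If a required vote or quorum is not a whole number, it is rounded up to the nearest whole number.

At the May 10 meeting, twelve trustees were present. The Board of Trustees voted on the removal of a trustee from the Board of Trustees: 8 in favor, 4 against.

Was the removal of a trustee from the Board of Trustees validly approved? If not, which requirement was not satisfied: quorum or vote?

Quorum: 12 present; quorum is 7. Satisfied.
Vote: the removal of a trustee from the Board of Trustees requires two-thirds of the trustees present (12). 2/3 of 12 = 8, so 8 affirmative votes are needed; 8 voted in favor. Satisfied.

Valid — all requirements satisfied.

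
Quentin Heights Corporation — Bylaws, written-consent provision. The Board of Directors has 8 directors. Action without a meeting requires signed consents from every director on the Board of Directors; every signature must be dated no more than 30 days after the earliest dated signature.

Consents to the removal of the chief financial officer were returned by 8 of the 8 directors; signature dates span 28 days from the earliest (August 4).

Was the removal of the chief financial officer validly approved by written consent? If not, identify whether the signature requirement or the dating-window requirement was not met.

Effective — both the signature and dating-window requirements are satisfied.

Signatures required: every one of 8 — unanimous means all 8, so 8 needed; 8 signed. Sufficient.
Dating window: the latest signature is 28 days after the earliest; the limit is 30 days. Within the window.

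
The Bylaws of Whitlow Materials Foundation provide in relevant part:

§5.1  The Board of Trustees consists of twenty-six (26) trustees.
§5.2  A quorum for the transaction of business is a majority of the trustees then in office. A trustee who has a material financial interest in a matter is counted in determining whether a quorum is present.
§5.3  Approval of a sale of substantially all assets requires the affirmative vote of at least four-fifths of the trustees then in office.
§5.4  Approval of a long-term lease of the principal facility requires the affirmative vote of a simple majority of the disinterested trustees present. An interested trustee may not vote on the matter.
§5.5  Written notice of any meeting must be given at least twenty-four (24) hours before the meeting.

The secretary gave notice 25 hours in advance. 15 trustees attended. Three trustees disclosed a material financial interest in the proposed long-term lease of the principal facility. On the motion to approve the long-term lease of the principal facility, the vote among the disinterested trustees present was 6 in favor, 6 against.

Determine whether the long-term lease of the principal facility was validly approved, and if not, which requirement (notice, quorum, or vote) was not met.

Notice: 25 hours given; 24 required (25 ≥ 24). Satisfied.
Quorum: 15 present (interested trustees count toward quorum); quorum is 14. Satisfied.
Vote: the long-term lease of the principal facility requires a majority of the disinterested trustees present (15 − 3 = 12). A majority of 12 is 7, so 7 affirmative votes are needed; 6 voted in favor. Not satisfied.

Invalid — vote requirement not satisfied.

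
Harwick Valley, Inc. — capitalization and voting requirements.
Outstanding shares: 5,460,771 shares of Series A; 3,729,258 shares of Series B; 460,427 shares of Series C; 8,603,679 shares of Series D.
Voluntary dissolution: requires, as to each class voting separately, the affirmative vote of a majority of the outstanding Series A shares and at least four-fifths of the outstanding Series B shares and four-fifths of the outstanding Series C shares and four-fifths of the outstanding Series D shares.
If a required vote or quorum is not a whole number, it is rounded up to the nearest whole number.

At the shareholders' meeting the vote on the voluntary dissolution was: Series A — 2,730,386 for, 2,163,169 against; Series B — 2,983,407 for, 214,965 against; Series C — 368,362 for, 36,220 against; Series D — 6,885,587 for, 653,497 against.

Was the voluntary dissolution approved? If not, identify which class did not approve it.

Series A: a majority of 5460771 is 2730386; 2,730,386 required, 2,730,386 in favor — approved.
Series B: 4/5 of 3729258 = 2983406.40, rounded up to 2983407; 2,983,407 required, 2,983,407 in favor — approved.
Series C: 4/5 of 460427 = 368341.60, rounded up to 368342; 368,342 required, 368,362 in favor — approved.
Series D: 4/5 of 8603679 = 6882943.20, rounded up to 6882944; 6,882,944 required, 6,885,587 in favor — approved.

Approved — every class gave the required vote.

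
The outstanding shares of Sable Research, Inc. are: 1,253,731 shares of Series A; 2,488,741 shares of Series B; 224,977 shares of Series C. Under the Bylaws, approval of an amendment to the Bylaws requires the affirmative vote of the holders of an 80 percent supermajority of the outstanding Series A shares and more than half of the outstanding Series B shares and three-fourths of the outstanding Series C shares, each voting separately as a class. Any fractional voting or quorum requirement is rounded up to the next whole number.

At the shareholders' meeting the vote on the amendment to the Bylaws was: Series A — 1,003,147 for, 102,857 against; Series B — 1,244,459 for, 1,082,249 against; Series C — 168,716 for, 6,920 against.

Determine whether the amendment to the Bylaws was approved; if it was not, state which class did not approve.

Not approved — the Series C shares did not give the required vote.

Series A: 4/5 of 1253731 = 1002984.80, rounded up to 1002985; 1,002,985 required, 1,003,147 in favor — approved.
Series B: a majority of 2488741 is 1244371; 1,244,371 required, 1,244,459 in favor — approved.
Series C: 3/4 of 224977 = 168732.75, rounded up to 168733; 168,733 required, 168,716 in favor — not approved.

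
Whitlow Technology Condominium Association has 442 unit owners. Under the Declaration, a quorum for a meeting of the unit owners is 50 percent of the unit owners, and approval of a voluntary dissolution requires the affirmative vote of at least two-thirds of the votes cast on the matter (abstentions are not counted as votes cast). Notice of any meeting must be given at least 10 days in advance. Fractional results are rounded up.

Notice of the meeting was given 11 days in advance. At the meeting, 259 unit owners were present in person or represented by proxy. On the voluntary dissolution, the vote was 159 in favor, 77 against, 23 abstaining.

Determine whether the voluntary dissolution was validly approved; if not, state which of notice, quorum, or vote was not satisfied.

Notice: 11 days given; 10 required. Satisfied.
Quorum: 50% of 442 = 221; 259 present. Satisfied.
Vote: requires two-thirds of the votes cast (259 − 23 abstaining = 236); 2/3 of 236 = 157.33, rounded up to 158, so 158 needed; 159 in favor. Satisfied.

Valid — all requirements satisfied.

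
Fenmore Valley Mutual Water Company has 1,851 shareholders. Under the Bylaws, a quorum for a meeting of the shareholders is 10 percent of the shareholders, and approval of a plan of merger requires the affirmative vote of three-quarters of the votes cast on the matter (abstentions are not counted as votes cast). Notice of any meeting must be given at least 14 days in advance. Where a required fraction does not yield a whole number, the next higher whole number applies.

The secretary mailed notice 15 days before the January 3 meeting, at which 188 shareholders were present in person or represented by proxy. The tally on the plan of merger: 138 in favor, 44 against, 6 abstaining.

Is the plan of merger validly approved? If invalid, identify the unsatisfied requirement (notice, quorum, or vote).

Notice: 15 days given; 14 required. Satisfied.
Quorum: 10% of 1,851 = 185.10, rounded up to 186; 188 present. Satisfied.
Vote: requires three-fourths of the votes cast (188 − 6 abstaining = 182); 3/4 of 182 = 136.50, rounded up to 137, so 137 needed; 138 in favor. Satisfied.

Valid — all requirements satisfied.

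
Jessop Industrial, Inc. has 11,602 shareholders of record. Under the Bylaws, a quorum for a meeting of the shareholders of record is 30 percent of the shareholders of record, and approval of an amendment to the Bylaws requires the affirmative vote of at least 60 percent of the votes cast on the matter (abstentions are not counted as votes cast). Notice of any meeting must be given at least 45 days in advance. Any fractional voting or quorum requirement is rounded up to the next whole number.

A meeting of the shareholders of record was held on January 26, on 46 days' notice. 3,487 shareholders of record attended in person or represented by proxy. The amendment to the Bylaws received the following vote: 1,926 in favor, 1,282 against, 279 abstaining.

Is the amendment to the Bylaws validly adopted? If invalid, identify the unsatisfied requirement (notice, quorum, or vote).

Notice: 46 days given; 45 required. Satisfied.
Quorum: 30% of 11,602 = 3,480.60, rounded up to 3,481; 3,487 present. Satisfied.
Vote: requires three-fifths of the votes cast (3,487 − 279 abstaining = 3,208); 3/5 of 3208 = 1924.80, rounded up to 1925, so 1,925 needed; 1,926 in favor. Satisfied.

Valid — all requirements satisfied.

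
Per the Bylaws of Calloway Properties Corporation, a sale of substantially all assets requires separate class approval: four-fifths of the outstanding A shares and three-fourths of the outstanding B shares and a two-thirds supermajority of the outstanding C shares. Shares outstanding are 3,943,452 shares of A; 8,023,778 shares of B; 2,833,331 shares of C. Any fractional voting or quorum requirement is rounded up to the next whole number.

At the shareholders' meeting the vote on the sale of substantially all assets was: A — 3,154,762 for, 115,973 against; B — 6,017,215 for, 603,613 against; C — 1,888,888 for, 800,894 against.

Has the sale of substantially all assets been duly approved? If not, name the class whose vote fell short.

A: 4/5 of 3943452 = 3154761.60, rounded up to 3154762; 3,154,762 required, 3,154,762 in favor — approved.
B: 3/4 of 8023778 = 6017833.50, rounded up to 6017834; 6,017,834 required, 6,017,215 in favor — not approved.
C: 2/3 of 2833331 = 1888887.33, rounded up to 1888888; 1,888,888 required, 1,888,888 in favor — approved.

Not approved — the B shares did not give the required vote.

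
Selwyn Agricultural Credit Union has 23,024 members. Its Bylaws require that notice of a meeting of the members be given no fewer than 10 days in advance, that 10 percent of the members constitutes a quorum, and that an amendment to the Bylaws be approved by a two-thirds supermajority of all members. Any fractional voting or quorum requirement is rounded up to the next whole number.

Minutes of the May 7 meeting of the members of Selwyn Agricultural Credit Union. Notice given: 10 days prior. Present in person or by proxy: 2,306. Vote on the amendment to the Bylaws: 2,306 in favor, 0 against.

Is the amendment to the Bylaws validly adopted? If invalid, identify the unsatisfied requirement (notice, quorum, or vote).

Notice: 10 days given; 10 required. Satisfied.
Quorum: 10% of 23,024 = 2,302.40, rounded up to 2,303; 2,306 present. Satisfied.
Vote: requires two-thirds of all members (23,024); 2/3 of 23024 = 15349.33, rounded up to 15350, so 15,350 needed; 2,306 in favor. Not satisfied.

Invalid — vote requirement not satisfied.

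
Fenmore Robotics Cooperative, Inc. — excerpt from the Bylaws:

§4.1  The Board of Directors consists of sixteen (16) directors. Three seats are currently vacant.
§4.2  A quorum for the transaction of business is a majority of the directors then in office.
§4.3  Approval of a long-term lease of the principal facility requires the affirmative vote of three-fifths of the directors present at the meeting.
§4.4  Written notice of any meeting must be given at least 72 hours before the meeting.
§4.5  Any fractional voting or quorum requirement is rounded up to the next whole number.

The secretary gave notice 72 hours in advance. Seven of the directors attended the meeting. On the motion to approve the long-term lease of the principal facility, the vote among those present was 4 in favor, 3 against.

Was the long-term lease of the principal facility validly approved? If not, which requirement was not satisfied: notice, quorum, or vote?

Notice: 72 hours given; 72 required (72 ≥ 72). Satisfied.
Quorum: 7 present; quorum is 7. Satisfied.
Vote: the long-term lease of the principal facility requires three-fifths of the directors present (7). 3/5 of 7 = 4.20, rounded up to 5, so 5 affirmative votes are needed; 4 voted in favor. Not satisfied.

Invalid — vote requirement not satisfied.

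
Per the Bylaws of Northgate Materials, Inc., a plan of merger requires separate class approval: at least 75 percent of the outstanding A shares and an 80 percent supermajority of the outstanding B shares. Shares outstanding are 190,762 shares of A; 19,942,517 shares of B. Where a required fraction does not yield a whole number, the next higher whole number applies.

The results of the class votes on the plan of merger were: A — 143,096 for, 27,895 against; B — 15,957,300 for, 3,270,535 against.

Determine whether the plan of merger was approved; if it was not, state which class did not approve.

A: 3/4 of 190762 = 143071.50, rounded up to 143072; 143,072 required, 143,096 in favor — approved.
B: 4/5 of 19942517 = 15954013.60, rounded up to 15954014; 15,954,014 required, 15,957,300 in favor — approved.

Approved — every class gave the required vote.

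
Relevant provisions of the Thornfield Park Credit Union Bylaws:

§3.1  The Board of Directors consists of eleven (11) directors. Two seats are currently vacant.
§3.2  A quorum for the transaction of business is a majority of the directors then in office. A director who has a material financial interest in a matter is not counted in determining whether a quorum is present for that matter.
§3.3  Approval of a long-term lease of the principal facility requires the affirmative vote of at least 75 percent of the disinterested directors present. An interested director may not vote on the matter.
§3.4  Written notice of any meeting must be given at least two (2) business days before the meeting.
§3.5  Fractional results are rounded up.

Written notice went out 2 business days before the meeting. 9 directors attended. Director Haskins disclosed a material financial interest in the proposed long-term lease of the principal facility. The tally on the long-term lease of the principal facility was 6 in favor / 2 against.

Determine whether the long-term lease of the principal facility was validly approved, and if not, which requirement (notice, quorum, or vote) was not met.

Notice: 2 business days given; 2 required (2 ≥ 2). Satisfied.
Quorum: 9 present, but the 1 interested director does not count, leaving 8. Quorum is 5. Satisfied.
Vote: the long-term lease of the principal facility requires three-fourths of the disinterested directors present (9 − 1 = 8). 3/4 of 8 = 6, so 6 affirmative votes are needed; 6 voted in favor. Satisfied.

Valid — all requirements satisfied.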